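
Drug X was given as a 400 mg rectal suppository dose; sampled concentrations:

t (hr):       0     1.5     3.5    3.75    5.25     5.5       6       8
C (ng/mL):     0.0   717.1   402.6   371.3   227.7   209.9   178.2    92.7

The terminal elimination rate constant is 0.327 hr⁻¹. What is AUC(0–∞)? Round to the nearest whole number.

AUC = 2910 ng/mL·hr

Trapezoidal AUC_0→8:
  [0→1.5]: (0.0+717.1)/2 × 1.5 = 537.825
  [1.5→3.5]: (717.1+402.6)/2 × 2 = 1119.7
  [3.5→3.75]: (402.6+371.3)/2 × 0.25 = 96.7375
  [3.75→5.25]: (371.3+227.7)/2 × 1.5 = 449.25
  [5.25→5.5]: (227.7+209.9)/2 × 0.25 = 54.7
  [5.5→6]: (209.9+178.2)/2 × 0.5 = 97.025
  [6→8]: (178.2+92.7)/2 × 2 = 270.9
  Sum = 2626.1375 ng/mL·hr
Extrapolated tail: C_last / k_e = 92.7 / 0.327 = 283.486
AUC_0→∞ = 2626.1375 + 283.486 = 2909.6235 ng/mL·hr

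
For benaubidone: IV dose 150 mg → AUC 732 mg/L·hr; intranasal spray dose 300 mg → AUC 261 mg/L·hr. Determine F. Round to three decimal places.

F = (AUC_ev / D_ev) / (AUC_iv / D_iv)
  = (261/300) / (732/150)
  = 0.87 / 4.88 = 0.1783

F = 0.178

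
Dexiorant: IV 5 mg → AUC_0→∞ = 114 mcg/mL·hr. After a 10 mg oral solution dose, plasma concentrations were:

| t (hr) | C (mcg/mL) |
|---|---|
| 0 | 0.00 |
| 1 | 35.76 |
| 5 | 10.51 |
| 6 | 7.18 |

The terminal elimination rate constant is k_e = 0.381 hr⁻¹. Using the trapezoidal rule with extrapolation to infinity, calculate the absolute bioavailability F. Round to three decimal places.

F = 0.606

Trapezoidal AUC_0→6 (oral solution):
  [0→1]: (0.00+35.76)/2 × 1 = 17.88
  [1→5]: (35.76+10.51)/2 × 4 = 92.54
  [5→6]: (10.51+7.18)/2 × 1 = 8.845
  Sum = 119.265 mcg/mL·hr
Tail: C_last/k_e = 7.18/0.381 = 18.845
AUC_0→∞ (oral solution) = 119.265 + 18.845 = 138.11 mcg/mL·hr
F = (AUC_ev/D_ev)/(AUC_iv/D_iv) = (138.11/10)/(114/5) = 13.811/22.8 = 0.6057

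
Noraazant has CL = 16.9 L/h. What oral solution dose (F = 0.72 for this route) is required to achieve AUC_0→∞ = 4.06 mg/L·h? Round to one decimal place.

Dose = 95.3 mg

Dose = CL × AUC_0→∞ / F
     = 16.9 × 4.06 / 0.72 = 95.2972 mg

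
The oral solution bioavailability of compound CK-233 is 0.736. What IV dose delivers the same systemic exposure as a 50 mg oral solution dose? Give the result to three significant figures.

Systemic exposure from an extravascular dose = F × D_ev, so the equivalent IV dose is F × D_ev.
D_iv = F × D_ev = 0.736 × 50 = 36.8 mg

D_iv = 36.8 mg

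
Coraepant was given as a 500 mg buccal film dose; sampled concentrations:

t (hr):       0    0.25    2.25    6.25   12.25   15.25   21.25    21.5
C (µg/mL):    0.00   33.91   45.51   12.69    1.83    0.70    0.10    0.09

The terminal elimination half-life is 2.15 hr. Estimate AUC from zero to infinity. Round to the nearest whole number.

Trapezoidal AUC_0→21.5:
  [0→0.25]: (0.00+33.91)/2 × 0.25 = 4.23875
  [0.25→2.25]: (33.91+45.51)/2 × 2 = 79.42
  [2.25→6.25]: (45.51+12.69)/2 × 4 = 116.4
  [6.25→12.25]: (12.69+1.83)/2 × 6 = 43.56
  [12.25→15.25]: (1.83+0.70)/2 × 3 = 3.795
  [15.25→21.25]: (0.70+0.10)/2 × 6 = 2.4
  [21.25→21.5]: (0.10+0.09)/2 × 0.25 = 0.02375
  Sum = 249.8375 µg/mL·hr
k_e = ln2 / t½ = 0.693147 / 2.15 = 0.3224 hr^-1
Extrapolated tail: C_last / k_e = 0.09 / 0.3224 = 0.279
AUC_0→∞ = 249.8375 + 0.279 = 250.1165 µg/mL·hr

AUC = 250 µg/mL·hr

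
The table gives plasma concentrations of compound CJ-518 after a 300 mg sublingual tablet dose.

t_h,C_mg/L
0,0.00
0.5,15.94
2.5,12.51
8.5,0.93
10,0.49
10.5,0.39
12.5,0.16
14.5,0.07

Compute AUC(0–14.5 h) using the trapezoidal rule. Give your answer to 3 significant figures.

AUC = 74.8 mg/L·h

Trapezoidal AUC_0→14.5:
  [0→0.5]: (0.00+15.94)/2 × 0.5 = 3.985
  [0.5→2.5]: (15.94+12.51)/2 × 2 = 28.45
  [2.5→8.5]: (12.51+0.93)/2 × 6 = 40.32
  [8.5→10]: (0.93+0.49)/2 × 1.5 = 1.065
  [10→10.5]: (0.49+0.39)/2 × 0.5 = 0.22
  [10.5→12.5]: (0.39+0.16)/2 × 2 = 0.55
  [12.5→14.5]: (0.16+0.07)/2 × 2 = 0.23
  Sum = 74.82 mg/L·h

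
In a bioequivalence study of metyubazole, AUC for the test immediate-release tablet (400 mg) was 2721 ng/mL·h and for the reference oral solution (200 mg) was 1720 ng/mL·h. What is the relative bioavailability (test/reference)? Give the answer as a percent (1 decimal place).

F_rel = 79.1%

F_rel = (AUC_test/D_test) / (AUC_ref/D_ref)
      = (2721/400) / (1720/200)
      = 6.8025 / 8.6 = 0.7910 = 79.10%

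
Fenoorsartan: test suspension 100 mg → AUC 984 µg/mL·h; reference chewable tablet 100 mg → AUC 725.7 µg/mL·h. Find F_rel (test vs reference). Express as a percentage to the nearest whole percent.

F_rel = 136%

F_rel = (AUC_test/D_test) / (AUC_ref/D_ref)
      = (984/100) / (725.7/100)
      = 9.84 / 7.257 = 1.3559 = 135.59%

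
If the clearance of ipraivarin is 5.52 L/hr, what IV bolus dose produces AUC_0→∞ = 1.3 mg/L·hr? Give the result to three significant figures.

Dose_iv = CL × AUC_0→∞
     = 5.52 × 1.3 = 7.176 mg

Dose = 7.18 mg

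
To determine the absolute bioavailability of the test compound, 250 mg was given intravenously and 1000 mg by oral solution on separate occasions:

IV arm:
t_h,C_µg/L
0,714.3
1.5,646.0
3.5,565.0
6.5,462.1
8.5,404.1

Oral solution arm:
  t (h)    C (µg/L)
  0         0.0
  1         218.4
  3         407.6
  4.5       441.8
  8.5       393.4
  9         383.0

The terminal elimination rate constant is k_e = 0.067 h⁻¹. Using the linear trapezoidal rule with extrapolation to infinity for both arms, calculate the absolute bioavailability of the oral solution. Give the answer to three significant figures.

F = 0.210

Trapezoidal AUC_0→8.5 (IV):
  [0→1.5]: (714.3+646.0)/2 × 1.5 = 1020.225
  [1.5→3.5]: (646.0+565.0)/2 × 2 = 1211.0
  [3.5→6.5]: (565.0+462.1)/2 × 3 = 1540.65
  [6.5→8.5]: (462.1+404.1)/2 × 2 = 866.2
  Sum = 4638.075 µg/L·h
IV tail: 404.1/0.067 = 6031.343; AUC_iv,0→∞ = 4638.075 + 6031.343 = 10669.418 µg/L·h
Trapezoidal AUC_0→9 (oral solution):
  [0→1]: (0.0+218.4)/2 × 1 = 109.2
  [1→3]: (218.4+407.6)/2 × 2 = 626.0
  [3→4.5]: (407.6+441.8)/2 × 1.5 = 637.05
  [4.5→8.5]: (441.8+393.4)/2 × 4 = 1670.4
  [8.5→9]: (393.4+383.0)/2 × 0.5 = 194.1
  Sum = 3236.75 µg/L·h
oral solution tail: 383.0/0.067 = 5716.418; AUC_ev,0→∞ = 3236.75 + 5716.418 = 8953.168 µg/L·h
F = (AUC_ev/D_ev)/(AUC_iv/D_iv) = (8953.168/1000)/(10669.418/250) = 8.953168/42.677672 = 0.2098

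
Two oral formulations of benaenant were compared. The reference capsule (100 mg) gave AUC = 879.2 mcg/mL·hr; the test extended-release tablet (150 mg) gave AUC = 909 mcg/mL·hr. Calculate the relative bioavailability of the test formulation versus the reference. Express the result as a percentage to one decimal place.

F_rel = (AUC_test/D_test) / (AUC_ref/D_ref)
      = (909/150) / (879.2/100)
      = 6.06 / 8.792 = 0.6893 = 68.93%

F_rel = 68.9%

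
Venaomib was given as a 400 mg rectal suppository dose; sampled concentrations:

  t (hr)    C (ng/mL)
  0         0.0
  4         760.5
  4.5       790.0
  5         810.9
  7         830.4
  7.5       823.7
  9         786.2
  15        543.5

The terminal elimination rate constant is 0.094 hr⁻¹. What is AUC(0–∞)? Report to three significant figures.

AUC = 15300 ng/mL·hr

Trapezoidal AUC_0→15:
  [0→4]: (0.0+760.5)/2 × 4 = 1521.0
  [4→4.5]: (760.5+790.0)/2 × 0.5 = 387.625
  [4.5→5]: (790.0+810.9)/2 × 0.5 = 400.225
  [5→7]: (810.9+830.4)/2 × 2 = 1641.3
  [7→7.5]: (830.4+823.7)/2 × 0.5 = 413.525
  [7.5→9]: (823.7+786.2)/2 × 1.5 = 1207.425
  [9→15]: (786.2+543.5)/2 × 6 = 3989.1
  Sum = 9560.2 ng/mL·hr
Extrapolated tail: C_last / k_e = 543.5 / 0.094 = 5781.915
AUC_0→∞ = 9560.2 + 5781.915 = 15342.115 ng/mL·hr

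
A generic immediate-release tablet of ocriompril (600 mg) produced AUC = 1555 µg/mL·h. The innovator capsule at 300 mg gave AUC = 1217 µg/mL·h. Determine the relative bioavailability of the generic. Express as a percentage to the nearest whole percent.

F_rel = 64%

F_rel = (AUC_test/D_test) / (AUC_ref/D_ref)
      = (1555/600) / (1217/300)
      = 2.59167 / 4.05667 = 0.6389 = 63.89%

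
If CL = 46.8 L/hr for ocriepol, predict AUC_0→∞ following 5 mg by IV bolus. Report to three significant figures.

AUC_0→∞ = Dose_iv / CL
        = 5 / 46.8 = 0.106838 mg/L·hr

AUC = 0.107 mg/L·hr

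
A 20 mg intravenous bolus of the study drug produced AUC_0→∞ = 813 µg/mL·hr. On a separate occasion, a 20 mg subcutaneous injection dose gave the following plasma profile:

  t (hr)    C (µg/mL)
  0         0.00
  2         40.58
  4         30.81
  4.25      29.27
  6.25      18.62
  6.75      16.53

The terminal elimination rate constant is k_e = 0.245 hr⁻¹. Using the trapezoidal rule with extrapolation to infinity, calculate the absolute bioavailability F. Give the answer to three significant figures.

F = 0.300

Trapezoidal AUC_0→6.75 (subcutaneous injection):
  [0→2]: (0.00+40.58)/2 × 2 = 40.58
  [2→4]: (40.58+30.81)/2 × 2 = 71.39
  [4→4.25]: (30.81+29.27)/2 × 0.25 = 7.51
  [4.25→6.25]: (29.27+18.62)/2 × 2 = 47.89
  [6.25→6.75]: (18.62+16.53)/2 × 0.5 = 8.7875
  Sum = 176.1575 µg/mL·hr
Tail: C_last/k_e = 16.53/0.245 = 67.469
AUC_0→∞ (subcutaneous injection) = 176.1575 + 67.469 = 243.6265 µg/mL·hr
F = (AUC_ev/D_ev)/(AUC_iv/D_iv) = (243.6265/20)/(813/20) = 12.181325/40.65 = 0.2997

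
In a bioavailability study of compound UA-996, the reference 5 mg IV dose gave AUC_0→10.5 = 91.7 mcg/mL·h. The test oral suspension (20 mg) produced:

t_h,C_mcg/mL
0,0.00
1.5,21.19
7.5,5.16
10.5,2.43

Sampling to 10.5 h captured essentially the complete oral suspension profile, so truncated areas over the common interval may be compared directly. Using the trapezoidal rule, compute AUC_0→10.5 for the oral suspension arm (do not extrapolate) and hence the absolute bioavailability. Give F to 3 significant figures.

Trapezoidal AUC_0→10.5 (oral suspension):
  [0→1.5]: (0.00+21.19)/2 × 1.5 = 15.8925
  [1.5→7.5]: (21.19+5.16)/2 × 6 = 79.05
  [7.5→10.5]: (5.16+2.43)/2 × 3 = 11.385
  Sum = 106.3275 mcg/mL·h
F = (AUC_ev/D_ev)/(AUC_iv/D_iv) = (106.3275/20)/(91.7/5) = 5.316375/18.34 = 0.2899

F = 0.290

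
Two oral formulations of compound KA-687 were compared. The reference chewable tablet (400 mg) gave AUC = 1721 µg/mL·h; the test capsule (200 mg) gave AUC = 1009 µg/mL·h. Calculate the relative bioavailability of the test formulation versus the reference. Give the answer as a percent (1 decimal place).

F_rel = 117.3%

F_rel = (AUC_test/D_test) / (AUC_ref/D_ref)
      = (1009/200) / (1721/400)
      = 5.045 / 4.3025 = 1.1726 = 117.26%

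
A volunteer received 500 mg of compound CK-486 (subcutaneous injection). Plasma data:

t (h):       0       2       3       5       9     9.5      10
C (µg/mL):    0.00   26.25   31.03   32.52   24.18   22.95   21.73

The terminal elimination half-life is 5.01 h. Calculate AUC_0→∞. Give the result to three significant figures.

Trapezoidal AUC_0→10:
  [0→2]: (0.00+26.25)/2 × 2 = 26.25
  [2→3]: (26.25+31.03)/2 × 1 = 28.64
  [3→5]: (31.03+32.52)/2 × 2 = 63.55
  [5→9]: (32.52+24.18)/2 × 4 = 113.4
  [9→9.5]: (24.18+22.95)/2 × 0.5 = 11.7825
  [9.5→10]: (22.95+21.73)/2 × 0.5 = 11.17
  Sum = 254.7925 µg/mL·h
k_e = ln2 / t½ = 0.693147 / 5.01 = 0.1384 h^-1
Extrapolated tail: C_last / k_e = 21.73 / 0.1384 = 157.009
AUC_0→∞ = 254.7925 + 157.009 = 411.8015 µg/mL·h

AUC = 412 µg/mL·h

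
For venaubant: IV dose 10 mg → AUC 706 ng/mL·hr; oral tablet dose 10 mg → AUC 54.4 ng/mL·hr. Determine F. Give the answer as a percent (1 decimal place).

F = (AUC_ev / D_ev) / (AUC_iv / D_iv)
  = (54.4/10) / (706/10)
  = 5.44 / 70.6 = 0.0771
  = 7.71%

F = 7.7%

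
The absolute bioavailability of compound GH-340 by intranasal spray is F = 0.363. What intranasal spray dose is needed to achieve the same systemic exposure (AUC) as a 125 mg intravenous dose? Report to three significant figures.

For equal systemic exposure: F × D_ev = D_iv
D_ev = D_iv / F = 125 / 0.363 = 344.353 mg

D_intranasal = 344 mg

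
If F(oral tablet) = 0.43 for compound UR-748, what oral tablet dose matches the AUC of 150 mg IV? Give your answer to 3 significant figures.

For equal systemic exposure: F × D_ev = D_iv
D_ev = D_iv / F = 150 / 0.43 = 348.837 mg

D_oral = 349 mg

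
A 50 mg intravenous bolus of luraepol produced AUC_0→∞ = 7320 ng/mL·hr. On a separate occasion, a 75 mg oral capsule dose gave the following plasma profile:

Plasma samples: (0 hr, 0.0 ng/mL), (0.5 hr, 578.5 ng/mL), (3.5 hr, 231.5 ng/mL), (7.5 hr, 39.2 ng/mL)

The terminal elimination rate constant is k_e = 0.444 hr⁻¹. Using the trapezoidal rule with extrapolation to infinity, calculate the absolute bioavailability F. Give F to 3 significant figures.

F = 0.181

Trapezoidal AUC_0→7.5 (oral capsule):
  [0→0.5]: (0.0+578.5)/2 × 0.5 = 144.625
  [0.5→3.5]: (578.5+231.5)/2 × 3 = 1215.0
  [3.5→7.5]: (231.5+39.2)/2 × 4 = 541.4
  Sum = 1901.025 ng/mL·hr
Tail: C_last/k_e = 39.2/0.444 = 88.288
AUC_0→∞ (oral capsule) = 1901.025 + 88.288 = 1989.313 ng/mL·hr
F = (AUC_ev/D_ev)/(AUC_iv/D_iv) = (1989.313/75)/(7320/50) = 26.5242/146.4 = 0.1812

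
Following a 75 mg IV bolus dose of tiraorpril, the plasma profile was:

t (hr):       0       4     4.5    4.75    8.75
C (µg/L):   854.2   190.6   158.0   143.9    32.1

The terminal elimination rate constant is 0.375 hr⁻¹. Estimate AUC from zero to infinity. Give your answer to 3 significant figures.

Trapezoidal AUC_0→8.75:
  [0→4]: (854.2+190.6)/2 × 4 = 2089.6
  [4→4.5]: (190.6+158.0)/2 × 0.5 = 87.15
  [4.5→4.75]: (158.0+143.9)/2 × 0.25 = 37.7375
  [4.75→8.75]: (143.9+32.1)/2 × 4 = 352.0
  Sum = 2566.4875 µg/L·hr
Extrapolated tail: C_last / k_e = 32.1 / 0.375 = 85.600
AUC_0→∞ = 2566.4875 + 85.600 = 2652.0875 µg/L·hr

AUC = 2650 µg/L·hr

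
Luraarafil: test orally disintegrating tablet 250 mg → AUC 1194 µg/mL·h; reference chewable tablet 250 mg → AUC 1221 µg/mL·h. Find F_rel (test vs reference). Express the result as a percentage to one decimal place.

F_rel = (AUC_test/D_test) / (AUC_ref/D_ref)
      = (1194/250) / (1221/250)
      = 4.776 / 4.884 = 0.9779 = 97.79%

F_rel = 97.8%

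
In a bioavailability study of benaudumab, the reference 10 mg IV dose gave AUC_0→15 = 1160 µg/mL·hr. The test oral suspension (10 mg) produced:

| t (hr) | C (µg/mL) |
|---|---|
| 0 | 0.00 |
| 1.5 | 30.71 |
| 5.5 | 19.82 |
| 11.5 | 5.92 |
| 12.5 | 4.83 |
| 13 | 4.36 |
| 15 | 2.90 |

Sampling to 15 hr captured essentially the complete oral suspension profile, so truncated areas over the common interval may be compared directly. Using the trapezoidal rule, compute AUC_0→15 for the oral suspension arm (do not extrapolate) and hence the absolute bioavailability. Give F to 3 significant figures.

F = 0.186

Trapezoidal AUC_0→15 (oral suspension):
  [0→1.5]: (0.00+30.71)/2 × 1.5 = 23.0325
  [1.5→5.5]: (30.71+19.82)/2 × 4 = 101.06
  [5.5→11.5]: (19.82+5.92)/2 × 6 = 77.22
  [11.5→12.5]: (5.92+4.83)/2 × 1 = 5.375
  [12.5→13]: (4.83+4.36)/2 × 0.5 = 2.2975
  [13→15]: (4.36+2.90)/2 × 2 = 7.26
  Sum = 216.245 µg/mL·hr
F = (AUC_ev/D_ev)/(AUC_iv/D_iv) = (216.245/10)/(1160/10) = 21.6245/116 = 0.1864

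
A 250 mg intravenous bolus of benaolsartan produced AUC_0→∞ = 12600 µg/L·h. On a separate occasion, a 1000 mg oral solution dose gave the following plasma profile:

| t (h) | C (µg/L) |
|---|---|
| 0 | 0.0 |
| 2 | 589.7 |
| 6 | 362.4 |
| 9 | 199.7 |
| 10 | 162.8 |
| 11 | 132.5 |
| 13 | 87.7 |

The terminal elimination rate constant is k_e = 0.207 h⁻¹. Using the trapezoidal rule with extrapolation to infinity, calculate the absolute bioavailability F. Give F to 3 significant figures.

Trapezoidal AUC_0→13 (oral solution):
  [0→2]: (0.0+589.7)/2 × 2 = 589.7
  [2→6]: (589.7+362.4)/2 × 4 = 1904.2
  [6→9]: (362.4+199.7)/2 × 3 = 843.15
  [9→10]: (199.7+162.8)/2 × 1 = 181.25
  [10→11]: (162.8+132.5)/2 × 1 = 147.65
  [11→13]: (132.5+87.7)/2 × 2 = 220.2
  Sum = 3886.15 µg/L·h
Tail: C_last/k_e = 87.7/0.207 = 423.671
AUC_0→∞ (oral solution) = 3886.15 + 423.671 = 4309.821 µg/L·h
F = (AUC_ev/D_ev)/(AUC_iv/D_iv) = (4309.821/1000)/(12600/250) = 4.309821/50.4 = 0.0855

F = 0.0855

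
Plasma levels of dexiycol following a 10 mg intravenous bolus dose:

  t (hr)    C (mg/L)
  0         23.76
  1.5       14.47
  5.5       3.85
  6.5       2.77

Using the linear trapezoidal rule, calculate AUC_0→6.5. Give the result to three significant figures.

Trapezoidal AUC_0→6.5:
  [0→1.5]: (23.76+14.47)/2 × 1.5 = 28.6725
  [1.5→5.5]: (14.47+3.85)/2 × 4 = 36.64
  [5.5→6.5]: (3.85+2.77)/2 × 1 = 3.31
  Sum = 68.6225 mg/L·hr

AUC = 68.6 mg/L·hr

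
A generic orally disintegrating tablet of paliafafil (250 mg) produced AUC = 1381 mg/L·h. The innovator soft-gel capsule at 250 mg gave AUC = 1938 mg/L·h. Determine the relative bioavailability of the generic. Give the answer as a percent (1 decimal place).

F_rel = (AUC_test/D_test) / (AUC_ref/D_ref)
      = (1381/250) / (1938/250)
      = 5.524 / 7.752 = 0.7126 = 71.26%

F_rel = 71.3%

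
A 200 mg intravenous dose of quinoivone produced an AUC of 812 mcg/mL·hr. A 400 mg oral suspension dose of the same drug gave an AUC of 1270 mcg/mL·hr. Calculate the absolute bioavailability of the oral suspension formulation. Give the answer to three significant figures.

F = (AUC_ev / D_ev) / (AUC_iv / D_iv)
  = (1270/400) / (812/200)
  = 3.175 / 4.06 = 0.7820

F = 0.782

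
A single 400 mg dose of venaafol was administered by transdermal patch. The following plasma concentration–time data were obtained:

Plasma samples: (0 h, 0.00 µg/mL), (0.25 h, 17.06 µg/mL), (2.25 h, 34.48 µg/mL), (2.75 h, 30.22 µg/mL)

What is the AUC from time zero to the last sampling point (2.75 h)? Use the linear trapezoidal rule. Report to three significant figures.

AUC = 69.8 µg/mL·h

Trapezoidal AUC_0→2.75:
  [0→0.25]: (0.00+17.06)/2 × 0.25 = 2.1325
  [0.25→2.25]: (17.06+34.48)/2 × 2 = 51.54
  [2.25→2.75]: (34.48+30.22)/2 × 0.5 = 16.175
  Sum = 69.8475 µg/mL·h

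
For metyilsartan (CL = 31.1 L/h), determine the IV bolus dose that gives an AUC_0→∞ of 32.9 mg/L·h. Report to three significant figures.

Dose = 1020 mg

Dose_iv = CL × AUC_0→∞
     = 31.1 × 32.9 = 1023.19 mg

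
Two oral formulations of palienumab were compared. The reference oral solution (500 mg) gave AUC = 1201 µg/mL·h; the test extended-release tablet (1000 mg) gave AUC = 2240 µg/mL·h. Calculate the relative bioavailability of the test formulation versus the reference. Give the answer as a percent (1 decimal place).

F_rel = (AUC_test/D_test) / (AUC_ref/D_ref)
      = (2240/1000) / (1201/500)
      = 2.24 / 2.402 = 0.9326 = 93.26%

F_rel = 93.3%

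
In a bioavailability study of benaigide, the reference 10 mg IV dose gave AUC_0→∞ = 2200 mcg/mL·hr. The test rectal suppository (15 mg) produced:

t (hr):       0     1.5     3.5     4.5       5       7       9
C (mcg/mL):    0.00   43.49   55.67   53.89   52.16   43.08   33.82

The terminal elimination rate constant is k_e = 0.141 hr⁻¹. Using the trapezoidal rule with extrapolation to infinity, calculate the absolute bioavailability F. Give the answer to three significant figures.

Trapezoidal AUC_0→9 (rectal suppository):
  [0→1.5]: (0.00+43.49)/2 × 1.5 = 32.6175
  [1.5→3.5]: (43.49+55.67)/2 × 2 = 99.16
  [3.5→4.5]: (55.67+53.89)/2 × 1 = 54.78
  [4.5→5]: (53.89+52.16)/2 × 0.5 = 26.5125
  [5→7]: (52.16+43.08)/2 × 2 = 95.24
  [7→9]: (43.08+33.82)/2 × 2 = 76.9
  Sum = 385.21 mcg/mL·hr
Tail: C_last/k_e = 33.82/0.141 = 239.858
AUC_0→∞ (rectal suppository) = 385.21 + 239.858 = 625.068 mcg/mL·hr
F = (AUC_ev/D_ev)/(AUC_iv/D_iv) = (625.068/15)/(2200/10) = 41.6712/220 = 0.1894

F = 0.189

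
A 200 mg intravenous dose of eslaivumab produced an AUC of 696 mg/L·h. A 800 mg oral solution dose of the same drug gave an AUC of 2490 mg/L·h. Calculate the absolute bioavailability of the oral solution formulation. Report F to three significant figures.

F = 0.894

F = (AUC_ev / D_ev) / (AUC_iv / D_iv)
  = (2490/800) / (696/200)
  = 3.1125 / 3.48 = 0.8944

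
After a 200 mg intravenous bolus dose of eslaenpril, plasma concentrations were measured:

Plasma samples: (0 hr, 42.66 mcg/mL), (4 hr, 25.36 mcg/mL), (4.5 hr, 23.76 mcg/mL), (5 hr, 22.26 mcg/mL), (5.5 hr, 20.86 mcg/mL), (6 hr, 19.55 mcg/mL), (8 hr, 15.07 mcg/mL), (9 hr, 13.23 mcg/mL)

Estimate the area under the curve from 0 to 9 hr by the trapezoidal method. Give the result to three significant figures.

AUC = 229 mcg/mL·hr

Trapezoidal AUC_0→9:
  [0→4]: (42.66+25.36)/2 × 4 = 136.04
  [4→4.5]: (25.36+23.76)/2 × 0.5 = 12.28
  [4.5→5]: (23.76+22.26)/2 × 0.5 = 11.505
  [5→5.5]: (22.26+20.86)/2 × 0.5 = 10.78
  [5.5→6]: (20.86+19.55)/2 × 0.5 = 10.1025
  [6→8]: (19.55+15.07)/2 × 2 = 34.62
  [8→9]: (15.07+13.23)/2 × 1 = 14.15
  Sum = 229.4775 mcg/mL·hr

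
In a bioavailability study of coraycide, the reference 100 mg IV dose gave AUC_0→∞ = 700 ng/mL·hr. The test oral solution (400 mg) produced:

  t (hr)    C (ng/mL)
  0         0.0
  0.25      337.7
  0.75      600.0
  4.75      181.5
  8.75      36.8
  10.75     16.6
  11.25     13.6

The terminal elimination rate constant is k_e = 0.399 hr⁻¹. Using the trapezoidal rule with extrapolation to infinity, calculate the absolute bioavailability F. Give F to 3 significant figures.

F = 0.847

Trapezoidal AUC_0→11.25 (oral solution):
  [0→0.25]: (0.0+337.7)/2 × 0.25 = 42.2125
  [0.25→0.75]: (337.7+600.0)/2 × 0.5 = 234.425
  [0.75→4.75]: (600.0+181.5)/2 × 4 = 1563.0
  [4.75→8.75]: (181.5+36.8)/2 × 4 = 436.6
  [8.75→10.75]: (36.8+16.6)/2 × 2 = 53.4
  [10.75→11.25]: (16.6+13.6)/2 × 0.5 = 7.55
  Sum = 2337.1875 ng/mL·hr
Tail: C_last/k_e = 13.6/0.399 = 34.085
AUC_0→∞ (oral solution) = 2337.1875 + 34.085 = 2371.2725 ng/mL·hr
F = (AUC_ev/D_ev)/(AUC_iv/D_iv) = (2371.2725/400)/(700/100) = 5.92818/7 = 0.8469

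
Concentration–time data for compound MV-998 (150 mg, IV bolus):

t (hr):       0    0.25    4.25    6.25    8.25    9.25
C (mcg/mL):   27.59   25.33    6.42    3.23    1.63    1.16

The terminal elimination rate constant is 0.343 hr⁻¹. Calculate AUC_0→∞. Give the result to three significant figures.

Trapezoidal AUC_0→9.25:
  [0→0.25]: (27.59+25.33)/2 × 0.25 = 6.615
  [0.25→4.25]: (25.33+6.42)/2 × 4 = 63.5
  [4.25→6.25]: (6.42+3.23)/2 × 2 = 9.65
  [6.25→8.25]: (3.23+1.63)/2 × 2 = 4.86
  [8.25→9.25]: (1.63+1.16)/2 × 1 = 1.395
  Sum = 86.02 mcg/mL·hr
Extrapolated tail: C_last / k_e = 1.16 / 0.343 = 3.382
AUC_0→∞ = 86.02 + 3.382 = 89.402 mcg/mL·hr

AUC = 89.4 mcg/mL·hr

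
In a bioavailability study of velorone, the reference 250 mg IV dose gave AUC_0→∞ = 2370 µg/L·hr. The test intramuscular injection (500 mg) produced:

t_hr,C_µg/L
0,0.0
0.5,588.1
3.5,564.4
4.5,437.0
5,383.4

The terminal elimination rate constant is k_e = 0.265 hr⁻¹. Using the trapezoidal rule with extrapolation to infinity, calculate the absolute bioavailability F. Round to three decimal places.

F = 0.850

Trapezoidal AUC_0→5 (intramuscular injection):
  [0→0.5]: (0.0+588.1)/2 × 0.5 = 147.025
  [0.5→3.5]: (588.1+564.4)/2 × 3 = 1728.75
  [3.5→4.5]: (564.4+437.0)/2 × 1 = 500.7
  [4.5→5]: (437.0+383.4)/2 × 0.5 = 205.1
  Sum = 2581.575 µg/L·hr
Tail: C_last/k_e = 383.4/0.265 = 1446.792
AUC_0→∞ (intramuscular injection) = 2581.575 + 1446.792 = 4028.367 µg/L·hr
F = (AUC_ev/D_ev)/(AUC_iv/D_iv) = (4028.367/500)/(2370/250) = 8.056734/9.48 = 0.8499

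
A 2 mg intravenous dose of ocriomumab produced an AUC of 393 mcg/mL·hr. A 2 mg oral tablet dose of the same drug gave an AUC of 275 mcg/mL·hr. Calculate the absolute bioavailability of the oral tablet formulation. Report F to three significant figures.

F = 0.700

F = (AUC_ev / D_ev) / (AUC_iv / D_iv)
  = (275/2) / (393/2)
  = 137.5 / 196.5 = 0.6997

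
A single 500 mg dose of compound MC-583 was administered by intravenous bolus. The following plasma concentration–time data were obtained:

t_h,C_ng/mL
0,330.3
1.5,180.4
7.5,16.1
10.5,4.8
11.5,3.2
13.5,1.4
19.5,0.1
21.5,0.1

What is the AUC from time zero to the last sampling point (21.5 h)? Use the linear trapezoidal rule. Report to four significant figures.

AUC = 1017 ng/mL·h

Trapezoidal AUC_0→21.5:
  [0→1.5]: (330.3+180.4)/2 × 1.5 = 383.025
  [1.5→7.5]: (180.4+16.1)/2 × 6 = 589.5
  [7.5→10.5]: (16.1+4.8)/2 × 3 = 31.35
  [10.5→11.5]: (4.8+3.2)/2 × 1 = 4.0
  [11.5→13.5]: (3.2+1.4)/2 × 2 = 4.6
  [13.5→19.5]: (1.4+0.1)/2 × 6 = 4.5
  [19.5→21.5]: (0.1+0.1)/2 × 2 = 0.2
  Sum = 1017.175 ng/mL·h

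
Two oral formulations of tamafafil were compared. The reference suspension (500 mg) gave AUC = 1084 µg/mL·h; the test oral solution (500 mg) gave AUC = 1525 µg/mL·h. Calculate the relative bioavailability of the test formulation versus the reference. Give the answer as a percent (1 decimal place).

F_rel = (AUC_test/D_test) / (AUC_ref/D_ref)
      = (1525/500) / (1084/500)
      = 3.05 / 2.168 = 1.4068 = 140.68%

F_rel = 140.7%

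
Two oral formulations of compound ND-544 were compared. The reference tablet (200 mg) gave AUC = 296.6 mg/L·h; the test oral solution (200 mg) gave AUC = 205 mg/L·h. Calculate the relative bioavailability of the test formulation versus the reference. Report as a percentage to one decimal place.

F_rel = 69.1%

F_rel = (AUC_test/D_test) / (AUC_ref/D_ref)
      = (205/200) / (296.6/200)
      = 1.025 / 1.483 = 0.6912 = 69.12%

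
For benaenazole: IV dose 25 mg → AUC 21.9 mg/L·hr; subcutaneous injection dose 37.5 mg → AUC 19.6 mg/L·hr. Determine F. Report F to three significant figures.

F = 0.597

F = (AUC_ev / D_ev) / (AUC_iv / D_iv)
  = (19.6/37.5) / (21.9/25)
  = 0.522667 / 0.876 = 0.5967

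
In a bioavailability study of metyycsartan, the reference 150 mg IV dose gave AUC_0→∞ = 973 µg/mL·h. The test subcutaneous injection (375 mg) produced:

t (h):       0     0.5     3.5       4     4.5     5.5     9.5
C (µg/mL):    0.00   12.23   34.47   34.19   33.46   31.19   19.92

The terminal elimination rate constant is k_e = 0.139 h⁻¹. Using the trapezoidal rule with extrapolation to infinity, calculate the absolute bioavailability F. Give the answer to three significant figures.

Trapezoidal AUC_0→9.5 (subcutaneous injection):
  [0→0.5]: (0.00+12.23)/2 × 0.5 = 3.0575
  [0.5→3.5]: (12.23+34.47)/2 × 3 = 70.05
  [3.5→4]: (34.47+34.19)/2 × 0.5 = 17.165
  [4→4.5]: (34.19+33.46)/2 × 0.5 = 16.9125
  [4.5→5.5]: (33.46+31.19)/2 × 1 = 32.325
  [5.5→9.5]: (31.19+19.92)/2 × 4 = 102.22
  Sum = 241.73 µg/mL·h
Tail: C_last/k_e = 19.92/0.139 = 143.309
AUC_0→∞ (subcutaneous injection) = 241.73 + 143.309 = 385.039 µg/mL·h
F = (AUC_ev/D_ev)/(AUC_iv/D_iv) = (385.039/375)/(973/150) = 1.02677/6.48667 = 0.1583

F = 0.158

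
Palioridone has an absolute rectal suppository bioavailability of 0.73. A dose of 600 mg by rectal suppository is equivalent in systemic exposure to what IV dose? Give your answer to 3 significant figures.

D_iv = 438 mg

Systemic exposure from an extravascular dose = F × D_ev, so the equivalent IV dose is F × D_ev.
D_iv = F × D_ev = 0.73 × 600 = 438 mg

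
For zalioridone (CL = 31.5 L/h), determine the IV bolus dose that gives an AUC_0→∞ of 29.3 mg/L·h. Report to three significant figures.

Dose_iv = CL × AUC_0→∞
     = 31.5 × 29.3 = 922.95 mg

Dose = 923 mg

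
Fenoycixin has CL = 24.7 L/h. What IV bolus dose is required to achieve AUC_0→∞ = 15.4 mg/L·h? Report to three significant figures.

Dose = 380 mg

Dose_iv = CL × AUC_0→∞
     = 24.7 × 15.4 = 380.38 mg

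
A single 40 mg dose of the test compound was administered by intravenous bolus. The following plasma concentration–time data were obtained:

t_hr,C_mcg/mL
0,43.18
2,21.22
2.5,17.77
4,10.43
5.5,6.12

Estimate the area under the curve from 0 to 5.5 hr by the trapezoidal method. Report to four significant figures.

Trapezoidal AUC_0→5.5:
  [0→2]: (43.18+21.22)/2 × 2 = 64.4
  [2→2.5]: (21.22+17.77)/2 × 0.5 = 9.7475
  [2.5→4]: (17.77+10.43)/2 × 1.5 = 21.15
  [4→5.5]: (10.43+6.12)/2 × 1.5 = 12.4125
  Sum = 107.71 mcg/mL·hr

AUC = 107.7 mcg/mL·hr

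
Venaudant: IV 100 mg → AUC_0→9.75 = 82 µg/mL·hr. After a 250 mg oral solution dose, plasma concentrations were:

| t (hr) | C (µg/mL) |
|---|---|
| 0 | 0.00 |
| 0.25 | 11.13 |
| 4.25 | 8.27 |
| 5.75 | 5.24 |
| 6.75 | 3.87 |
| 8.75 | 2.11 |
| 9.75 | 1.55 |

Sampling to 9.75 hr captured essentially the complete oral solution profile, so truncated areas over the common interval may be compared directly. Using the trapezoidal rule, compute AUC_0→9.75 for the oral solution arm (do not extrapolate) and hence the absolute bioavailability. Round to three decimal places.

Trapezoidal AUC_0→9.75 (oral solution):
  [0→0.25]: (0.00+11.13)/2 × 0.25 = 1.39125
  [0.25→4.25]: (11.13+8.27)/2 × 4 = 38.8
  [4.25→5.75]: (8.27+5.24)/2 × 1.5 = 10.1325
  [5.75→6.75]: (5.24+3.87)/2 × 1 = 4.555
  [6.75→8.75]: (3.87+2.11)/2 × 2 = 5.98
  [8.75→9.75]: (2.11+1.55)/2 × 1 = 1.83
  Sum = 62.68875 µg/mL·hr
F = (AUC_ev/D_ev)/(AUC_iv/D_iv) = (62.68875/250)/(82/100) = 0.250755/0.82 = 0.3058

F = 0.306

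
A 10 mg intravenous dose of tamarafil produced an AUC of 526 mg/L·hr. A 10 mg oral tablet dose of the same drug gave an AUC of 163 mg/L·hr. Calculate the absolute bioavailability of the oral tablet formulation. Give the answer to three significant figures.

F = (AUC_ev / D_ev) / (AUC_iv / D_iv)
  = (163/10) / (526/10)
  = 16.3 / 52.6 = 0.3099

F = 0.310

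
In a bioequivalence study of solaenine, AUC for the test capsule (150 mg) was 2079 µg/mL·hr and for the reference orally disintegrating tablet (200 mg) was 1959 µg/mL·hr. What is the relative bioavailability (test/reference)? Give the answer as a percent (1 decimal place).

F_rel = (AUC_test/D_test) / (AUC_ref/D_ref)
      = (2079/150) / (1959/200)
      = 13.86 / 9.795 = 1.4150 = 141.50%

F_rel = 141.5%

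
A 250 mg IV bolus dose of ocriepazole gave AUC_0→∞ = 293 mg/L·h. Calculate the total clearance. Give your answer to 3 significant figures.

CL = Dose_iv / AUC_0→∞
   = 250 / 293 = 0.853242 L/h

CL = 0.853 L/h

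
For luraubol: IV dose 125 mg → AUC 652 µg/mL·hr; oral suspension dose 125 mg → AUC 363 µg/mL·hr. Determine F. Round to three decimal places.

F = 0.557

F = (AUC_ev / D_ev) / (AUC_iv / D_iv)
  = (363/125) / (652/125)
  = 2.904 / 5.216 = 0.5567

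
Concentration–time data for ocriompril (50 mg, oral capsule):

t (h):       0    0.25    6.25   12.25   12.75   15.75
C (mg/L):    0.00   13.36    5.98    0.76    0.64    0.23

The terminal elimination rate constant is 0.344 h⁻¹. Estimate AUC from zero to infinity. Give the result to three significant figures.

AUC = 82.2 mg/L·h

Trapezoidal AUC_0→15.75:
  [0→0.25]: (0.00+13.36)/2 × 0.25 = 1.67
  [0.25→6.25]: (13.36+5.98)/2 × 6 = 58.02
  [6.25→12.25]: (5.98+0.76)/2 × 6 = 20.22
  [12.25→12.75]: (0.76+0.64)/2 × 0.5 = 0.35
  [12.75→15.75]: (0.64+0.23)/2 × 3 = 1.305
  Sum = 81.565 mg/L·h
Extrapolated tail: C_last / k_e = 0.23 / 0.344 = 0.669
AUC_0→∞ = 81.565 + 0.669 = 82.234 mg/L·h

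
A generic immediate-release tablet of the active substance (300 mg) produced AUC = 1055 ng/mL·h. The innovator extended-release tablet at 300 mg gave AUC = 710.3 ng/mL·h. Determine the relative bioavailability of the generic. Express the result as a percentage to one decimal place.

F_rel = (AUC_test/D_test) / (AUC_ref/D_ref)
      = (1055/300) / (710.3/300)
      = 3.51667 / 2.36767 = 1.4853 = 148.53%

F_rel = 148.5%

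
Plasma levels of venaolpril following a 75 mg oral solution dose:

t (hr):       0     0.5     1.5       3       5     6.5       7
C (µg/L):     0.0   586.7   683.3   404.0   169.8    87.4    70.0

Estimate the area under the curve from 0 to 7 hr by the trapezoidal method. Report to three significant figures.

Trapezoidal AUC_0→7:
  [0→0.5]: (0.0+586.7)/2 × 0.5 = 146.675
  [0.5→1.5]: (586.7+683.3)/2 × 1 = 635.0
  [1.5→3]: (683.3+404.0)/2 × 1.5 = 815.475
  [3→5]: (404.0+169.8)/2 × 2 = 573.8
  [5→6.5]: (169.8+87.4)/2 × 1.5 = 192.9
  [6.5→7]: (87.4+70.0)/2 × 0.5 = 39.35
  Sum = 2403.2 µg/L·hr

AUC = 2400 µg/L·hr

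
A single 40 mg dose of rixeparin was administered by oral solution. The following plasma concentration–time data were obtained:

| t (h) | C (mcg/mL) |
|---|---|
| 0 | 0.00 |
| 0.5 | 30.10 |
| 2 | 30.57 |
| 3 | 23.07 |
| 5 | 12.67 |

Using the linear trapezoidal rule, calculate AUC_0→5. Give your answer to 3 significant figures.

Trapezoidal AUC_0→5:
  [0→0.5]: (0.00+30.10)/2 × 0.5 = 7.525
  [0.5→2]: (30.10+30.57)/2 × 1.5 = 45.5025
  [2→3]: (30.57+23.07)/2 × 1 = 26.82
  [3→5]: (23.07+12.67)/2 × 2 = 35.74
  Sum = 115.5875 mcg/mL·h

AUC = 116 mcg/mL·h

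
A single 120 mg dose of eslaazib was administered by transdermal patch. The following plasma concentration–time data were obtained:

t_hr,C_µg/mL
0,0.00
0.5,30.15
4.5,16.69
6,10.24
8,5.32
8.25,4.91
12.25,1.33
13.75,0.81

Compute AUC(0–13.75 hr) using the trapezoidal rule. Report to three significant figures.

Trapezoidal AUC_0→13.75:
  [0→0.5]: (0.00+30.15)/2 × 0.5 = 7.5375
  [0.5→4.5]: (30.15+16.69)/2 × 4 = 93.68
  [4.5→6]: (16.69+10.24)/2 × 1.5 = 20.1975
  [6→8]: (10.24+5.32)/2 × 2 = 15.56
  [8→8.25]: (5.32+4.91)/2 × 0.25 = 1.27875
  [8.25→12.25]: (4.91+1.33)/2 × 4 = 12.48
  [12.25→13.75]: (1.33+0.81)/2 × 1.5 = 1.605
  Sum = 152.33875 µg/mL·hr

AUC = 152 µg/mL·hr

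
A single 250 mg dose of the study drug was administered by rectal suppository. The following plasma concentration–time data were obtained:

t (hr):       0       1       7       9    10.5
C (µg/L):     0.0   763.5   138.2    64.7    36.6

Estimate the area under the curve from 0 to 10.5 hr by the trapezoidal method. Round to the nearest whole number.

Trapezoidal AUC_0→10.5:
  [0→1]: (0.0+763.5)/2 × 1 = 381.75
  [1→7]: (763.5+138.2)/2 × 6 = 2705.1
  [7→9]: (138.2+64.7)/2 × 2 = 202.9
  [9→10.5]: (64.7+36.6)/2 × 1.5 = 75.975
  Sum = 3365.725 µg/L·hr

AUC = 3366 µg/L·hr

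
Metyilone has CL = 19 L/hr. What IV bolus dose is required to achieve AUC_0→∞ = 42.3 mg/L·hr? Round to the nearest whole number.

Dose_iv = CL × AUC_0→∞
     = 19 × 42.3 = 803.7 mg

Dose = 804 mg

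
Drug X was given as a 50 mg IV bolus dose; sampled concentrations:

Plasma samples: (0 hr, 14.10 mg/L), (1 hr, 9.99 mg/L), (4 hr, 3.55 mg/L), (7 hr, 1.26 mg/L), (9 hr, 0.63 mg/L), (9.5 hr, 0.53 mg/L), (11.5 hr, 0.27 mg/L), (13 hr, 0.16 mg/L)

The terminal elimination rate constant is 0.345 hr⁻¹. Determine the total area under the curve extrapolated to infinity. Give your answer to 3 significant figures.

AUC = 43.3 mg/L·hr

Trapezoidal AUC_0→13:
  [0→1]: (14.10+9.99)/2 × 1 = 12.045
  [1→4]: (9.99+3.55)/2 × 3 = 20.31
  [4→7]: (3.55+1.26)/2 × 3 = 7.215
  [7→9]: (1.26+0.63)/2 × 2 = 1.89
  [9→9.5]: (0.63+0.53)/2 × 0.5 = 0.29
  [9.5→11.5]: (0.53+0.27)/2 × 2 = 0.8
  [11.5→13]: (0.27+0.16)/2 × 1.5 = 0.3225
  Sum = 42.8725 mg/L·hr
Extrapolated tail: C_last / k_e = 0.16 / 0.345 = 0.464
AUC_0→∞ = 42.8725 + 0.464 = 43.3365 mg/L·hr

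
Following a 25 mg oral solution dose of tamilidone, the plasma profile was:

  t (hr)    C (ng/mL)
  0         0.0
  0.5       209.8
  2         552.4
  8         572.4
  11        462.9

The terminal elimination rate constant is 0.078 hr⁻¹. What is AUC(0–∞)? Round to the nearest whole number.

Trapezoidal AUC_0→11:
  [0→0.5]: (0.0+209.8)/2 × 0.5 = 52.45
  [0.5→2]: (209.8+552.4)/2 × 1.5 = 571.65
  [2→8]: (552.4+572.4)/2 × 6 = 3374.4
  [8→11]: (572.4+462.9)/2 × 3 = 1552.95
  Sum = 5551.45 ng/mL·hr
Extrapolated tail: C_last / k_e = 462.9 / 0.078 = 5934.615
AUC_0→∞ = 5551.45 + 5934.615 = 11486.065 ng/mL·hr

AUC = 11486 ng/mL·hr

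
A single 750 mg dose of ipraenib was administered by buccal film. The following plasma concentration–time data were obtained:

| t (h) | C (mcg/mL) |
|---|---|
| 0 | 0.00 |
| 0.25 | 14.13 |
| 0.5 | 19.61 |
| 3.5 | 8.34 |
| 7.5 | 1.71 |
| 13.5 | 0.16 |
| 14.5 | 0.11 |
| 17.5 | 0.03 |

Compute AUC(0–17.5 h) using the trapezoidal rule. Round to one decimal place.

Trapezoidal AUC_0→17.5:
  [0→0.25]: (0.00+14.13)/2 × 0.25 = 1.76625
  [0.25→0.5]: (14.13+19.61)/2 × 0.25 = 4.2175
  [0.5→3.5]: (19.61+8.34)/2 × 3 = 41.925
  [3.5→7.5]: (8.34+1.71)/2 × 4 = 20.1
  [7.5→13.5]: (1.71+0.16)/2 × 6 = 5.61
  [13.5→14.5]: (0.16+0.11)/2 × 1 = 0.135
  [14.5→17.5]: (0.11+0.03)/2 × 3 = 0.21
  Sum = 73.96375 mcg/mL·h

AUC = 74.0 mcg/mL·h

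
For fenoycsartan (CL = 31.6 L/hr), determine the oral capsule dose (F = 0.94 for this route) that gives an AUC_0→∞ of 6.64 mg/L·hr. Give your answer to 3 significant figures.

Dose = CL × AUC_0→∞ / F
     = 31.6 × 6.64 / 0.94 = 223.217 mg

Dose = 223 mg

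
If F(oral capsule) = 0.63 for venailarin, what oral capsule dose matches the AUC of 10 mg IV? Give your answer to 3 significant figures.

D_oral = 15.9 mg

For equal systemic exposure: F × D_ev = D_iv
D_ev = D_iv / F = 10 / 0.63 = 15.873 mg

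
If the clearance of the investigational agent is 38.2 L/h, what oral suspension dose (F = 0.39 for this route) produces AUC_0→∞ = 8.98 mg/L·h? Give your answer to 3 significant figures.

Dose = CL × AUC_0→∞ / F
     = 38.2 × 8.98 / 0.39 = 879.579 mg

Dose = 880 mg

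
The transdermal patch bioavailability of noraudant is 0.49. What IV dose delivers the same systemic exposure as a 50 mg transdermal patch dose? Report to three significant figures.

Systemic exposure from an extravascular dose = F × D_ev, so the equivalent IV dose is F × D_ev.
D_iv = F × D_ev = 0.49 × 50 = 24.5 mg

D_iv = 24.5 mg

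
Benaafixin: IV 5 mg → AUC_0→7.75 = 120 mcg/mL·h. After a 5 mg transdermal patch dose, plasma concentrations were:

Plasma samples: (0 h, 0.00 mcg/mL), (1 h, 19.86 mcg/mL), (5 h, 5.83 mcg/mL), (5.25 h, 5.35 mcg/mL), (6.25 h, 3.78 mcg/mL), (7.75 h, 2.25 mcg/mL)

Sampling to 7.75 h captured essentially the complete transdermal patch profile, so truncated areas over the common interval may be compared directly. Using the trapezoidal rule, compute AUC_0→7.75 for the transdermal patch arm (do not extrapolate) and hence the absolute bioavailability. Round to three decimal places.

Trapezoidal AUC_0→7.75 (transdermal patch):
  [0→1]: (0.00+19.86)/2 × 1 = 9.93
  [1→5]: (19.86+5.83)/2 × 4 = 51.38
  [5→5.25]: (5.83+5.35)/2 × 0.25 = 1.3975
  [5.25→6.25]: (5.35+3.78)/2 × 1 = 4.565
  [6.25→7.75]: (3.78+2.25)/2 × 1.5 = 4.5225
  Sum = 71.795 mcg/mL·h
F = (AUC_ev/D_ev)/(AUC_iv/D_iv) = (71.795/5)/(120/5) = 14.359/24 = 0.5983

F = 0.598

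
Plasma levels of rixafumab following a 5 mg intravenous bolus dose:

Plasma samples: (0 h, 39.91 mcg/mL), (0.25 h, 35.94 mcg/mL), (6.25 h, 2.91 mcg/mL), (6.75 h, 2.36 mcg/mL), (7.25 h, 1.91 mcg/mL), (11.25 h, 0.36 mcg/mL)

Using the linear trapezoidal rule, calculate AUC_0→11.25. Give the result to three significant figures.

AUC = 133 mcg/mL·h

Trapezoidal AUC_0→11.25:
  [0→0.25]: (39.91+35.94)/2 × 0.25 = 9.48125
  [0.25→6.25]: (35.94+2.91)/2 × 6 = 116.55
  [6.25→6.75]: (2.91+2.36)/2 × 0.5 = 1.3175
  [6.75→7.25]: (2.36+1.91)/2 × 0.5 = 1.0675
  [7.25→11.25]: (1.91+0.36)/2 × 4 = 4.54
  Sum = 132.95625 mcg/mL·h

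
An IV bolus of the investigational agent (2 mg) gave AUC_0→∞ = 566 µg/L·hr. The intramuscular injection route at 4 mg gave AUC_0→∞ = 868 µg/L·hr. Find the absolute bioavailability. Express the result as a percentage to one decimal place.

F = (AUC_ev / D_ev) / (AUC_iv / D_iv)
  = (868/4) / (566/2)
  = 217 / 283 = 0.7668
  = 76.68%

F = 76.7%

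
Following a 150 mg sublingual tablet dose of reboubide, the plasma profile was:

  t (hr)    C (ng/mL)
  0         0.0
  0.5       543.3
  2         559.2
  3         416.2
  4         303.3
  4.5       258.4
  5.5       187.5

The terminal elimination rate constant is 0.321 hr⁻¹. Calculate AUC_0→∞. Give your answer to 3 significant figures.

Trapezoidal AUC_0→5.5:
  [0→0.5]: (0.0+543.3)/2 × 0.5 = 135.825
  [0.5→2]: (543.3+559.2)/2 × 1.5 = 826.875
  [2→3]: (559.2+416.2)/2 × 1 = 487.7
  [3→4]: (416.2+303.3)/2 × 1 = 359.75
  [4→4.5]: (303.3+258.4)/2 × 0.5 = 140.425
  [4.5→5.5]: (258.4+187.5)/2 × 1 = 222.95
  Sum = 2173.525 ng/mL·hr
Extrapolated tail: C_last / k_e = 187.5 / 0.321 = 584.112
AUC_0→∞ = 2173.525 + 584.112 = 2757.637 ng/mL·hr

AUC = 2760 ng/mL·hr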